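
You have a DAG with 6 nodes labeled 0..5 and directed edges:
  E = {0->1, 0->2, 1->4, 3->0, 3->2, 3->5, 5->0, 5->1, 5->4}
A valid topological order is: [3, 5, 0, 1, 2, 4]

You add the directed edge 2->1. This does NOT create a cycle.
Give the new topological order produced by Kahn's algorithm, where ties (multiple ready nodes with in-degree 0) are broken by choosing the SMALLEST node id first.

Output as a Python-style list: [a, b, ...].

Answer: [3, 5, 0, 2, 1, 4]

Derivation:
Old toposort: [3, 5, 0, 1, 2, 4]
Added edge: 2->1
Position of 2 (4) > position of 1 (3). Must reorder: 2 must now come before 1.
Run Kahn's algorithm (break ties by smallest node id):
  initial in-degrees: [2, 3, 2, 0, 2, 1]
  ready (indeg=0): [3]
  pop 3: indeg[0]->1; indeg[2]->1; indeg[5]->0 | ready=[5] | order so far=[3]
  pop 5: indeg[0]->0; indeg[1]->2; indeg[4]->1 | ready=[0] | order so far=[3, 5]
  pop 0: indeg[1]->1; indeg[2]->0 | ready=[2] | order so far=[3, 5, 0]
  pop 2: indeg[1]->0 | ready=[1] | order so far=[3, 5, 0, 2]
  pop 1: indeg[4]->0 | ready=[4] | order so far=[3, 5, 0, 2, 1]
  pop 4: no out-edges | ready=[] | order so far=[3, 5, 0, 2, 1, 4]
  Result: [3, 5, 0, 2, 1, 4]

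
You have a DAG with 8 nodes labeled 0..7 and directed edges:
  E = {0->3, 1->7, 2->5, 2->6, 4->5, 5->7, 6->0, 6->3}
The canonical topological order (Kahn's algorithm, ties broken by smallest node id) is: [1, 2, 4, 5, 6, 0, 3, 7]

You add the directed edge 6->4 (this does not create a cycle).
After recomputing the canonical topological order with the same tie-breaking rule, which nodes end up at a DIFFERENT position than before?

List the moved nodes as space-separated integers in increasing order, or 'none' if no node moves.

Answer: 0 3 4 5 6

Derivation:
Old toposort: [1, 2, 4, 5, 6, 0, 3, 7]
Added edge 6->4
Recompute Kahn (smallest-id tiebreak):
  initial in-degrees: [1, 0, 0, 2, 1, 2, 1, 2]
  ready (indeg=0): [1, 2]
  pop 1: indeg[7]->1 | ready=[2] | order so far=[1]
  pop 2: indeg[5]->1; indeg[6]->0 | ready=[6] | order so far=[1, 2]
  pop 6: indeg[0]->0; indeg[3]->1; indeg[4]->0 | ready=[0, 4] | order so far=[1, 2, 6]
  pop 0: indeg[3]->0 | ready=[3, 4] | order so far=[1, 2, 6, 0]
  pop 3: no out-edges | ready=[4] | order so far=[1, 2, 6, 0, 3]
  pop 4: indeg[5]->0 | ready=[5] | order so far=[1, 2, 6, 0, 3, 4]
  pop 5: indeg[7]->0 | ready=[7] | order so far=[1, 2, 6, 0, 3, 4, 5]
  pop 7: no out-edges | ready=[] | order so far=[1, 2, 6, 0, 3, 4, 5, 7]
New canonical toposort: [1, 2, 6, 0, 3, 4, 5, 7]
Compare positions:
  Node 0: index 5 -> 3 (moved)
  Node 1: index 0 -> 0 (same)
  Node 2: index 1 -> 1 (same)
  Node 3: index 6 -> 4 (moved)
  Node 4: index 2 -> 5 (moved)
  Node 5: index 3 -> 6 (moved)
  Node 6: index 4 -> 2 (moved)
  Node 7: index 7 -> 7 (same)
Nodes that changed position: 0 3 4 5 6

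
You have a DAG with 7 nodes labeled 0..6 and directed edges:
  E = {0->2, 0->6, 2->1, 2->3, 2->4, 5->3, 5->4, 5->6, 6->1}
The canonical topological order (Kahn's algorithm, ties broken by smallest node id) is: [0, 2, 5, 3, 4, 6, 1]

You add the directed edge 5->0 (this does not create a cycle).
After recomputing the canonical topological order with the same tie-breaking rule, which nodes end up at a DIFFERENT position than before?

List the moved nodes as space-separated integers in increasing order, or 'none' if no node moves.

Old toposort: [0, 2, 5, 3, 4, 6, 1]
Added edge 5->0
Recompute Kahn (smallest-id tiebreak):
  initial in-degrees: [1, 2, 1, 2, 2, 0, 2]
  ready (indeg=0): [5]
  pop 5: indeg[0]->0; indeg[3]->1; indeg[4]->1; indeg[6]->1 | ready=[0] | order so far=[5]
  pop 0: indeg[2]->0; indeg[6]->0 | ready=[2, 6] | order so far=[5, 0]
  pop 2: indeg[1]->1; indeg[3]->0; indeg[4]->0 | ready=[3, 4, 6] | order so far=[5, 0, 2]
  pop 3: no out-edges | ready=[4, 6] | order so far=[5, 0, 2, 3]
  pop 4: no out-edges | ready=[6] | order so far=[5, 0, 2, 3, 4]
  pop 6: indeg[1]->0 | ready=[1] | order so far=[5, 0, 2, 3, 4, 6]
  pop 1: no out-edges | ready=[] | order so far=[5, 0, 2, 3, 4, 6, 1]
New canonical toposort: [5, 0, 2, 3, 4, 6, 1]
Compare positions:
  Node 0: index 0 -> 1 (moved)
  Node 1: index 6 -> 6 (same)
  Node 2: index 1 -> 2 (moved)
  Node 3: index 3 -> 3 (same)
  Node 4: index 4 -> 4 (same)
  Node 5: index 2 -> 0 (moved)
  Node 6: index 5 -> 5 (same)
Nodes that changed position: 0 2 5

Answer: 0 2 5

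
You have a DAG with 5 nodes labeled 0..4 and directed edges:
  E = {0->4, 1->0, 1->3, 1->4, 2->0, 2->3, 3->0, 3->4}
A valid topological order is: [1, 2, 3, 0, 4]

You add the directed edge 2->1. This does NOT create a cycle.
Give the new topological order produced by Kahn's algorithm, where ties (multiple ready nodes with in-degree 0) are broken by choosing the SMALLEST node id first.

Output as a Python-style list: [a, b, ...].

Answer: [2, 1, 3, 0, 4]

Derivation:
Old toposort: [1, 2, 3, 0, 4]
Added edge: 2->1
Position of 2 (1) > position of 1 (0). Must reorder: 2 must now come before 1.
Run Kahn's algorithm (break ties by smallest node id):
  initial in-degrees: [3, 1, 0, 2, 3]
  ready (indeg=0): [2]
  pop 2: indeg[0]->2; indeg[1]->0; indeg[3]->1 | ready=[1] | order so far=[2]
  pop 1: indeg[0]->1; indeg[3]->0; indeg[4]->2 | ready=[3] | order so far=[2, 1]
  pop 3: indeg[0]->0; indeg[4]->1 | ready=[0] | order so far=[2, 1, 3]
  pop 0: indeg[4]->0 | ready=[4] | order so far=[2, 1, 3, 0]
  pop 4: no out-edges | ready=[] | order so far=[2, 1, 3, 0, 4]
  Result: [2, 1, 3, 0, 4]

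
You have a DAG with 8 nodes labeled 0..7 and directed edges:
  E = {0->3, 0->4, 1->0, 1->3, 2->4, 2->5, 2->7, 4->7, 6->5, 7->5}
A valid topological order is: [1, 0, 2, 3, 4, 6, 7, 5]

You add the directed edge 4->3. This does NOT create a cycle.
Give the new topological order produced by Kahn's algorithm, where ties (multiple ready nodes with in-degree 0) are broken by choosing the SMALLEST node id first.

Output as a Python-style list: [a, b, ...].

Old toposort: [1, 0, 2, 3, 4, 6, 7, 5]
Added edge: 4->3
Position of 4 (4) > position of 3 (3). Must reorder: 4 must now come before 3.
Run Kahn's algorithm (break ties by smallest node id):
  initial in-degrees: [1, 0, 0, 3, 2, 3, 0, 2]
  ready (indeg=0): [1, 2, 6]
  pop 1: indeg[0]->0; indeg[3]->2 | ready=[0, 2, 6] | order so far=[1]
  pop 0: indeg[3]->1; indeg[4]->1 | ready=[2, 6] | order so far=[1, 0]
  pop 2: indeg[4]->0; indeg[5]->2; indeg[7]->1 | ready=[4, 6] | order so far=[1, 0, 2]
  pop 4: indeg[3]->0; indeg[7]->0 | ready=[3, 6, 7] | order so far=[1, 0, 2, 4]
  pop 3: no out-edges | ready=[6, 7] | order so far=[1, 0, 2, 4, 3]
  pop 6: indeg[5]->1 | ready=[7] | order so far=[1, 0, 2, 4, 3, 6]
  pop 7: indeg[5]->0 | ready=[5] | order so far=[1, 0, 2, 4, 3, 6, 7]
  pop 5: no out-edges | ready=[] | order so far=[1, 0, 2, 4, 3, 6, 7, 5]
  Result: [1, 0, 2, 4, 3, 6, 7, 5]

Answer: [1, 0, 2, 4, 3, 6, 7, 5]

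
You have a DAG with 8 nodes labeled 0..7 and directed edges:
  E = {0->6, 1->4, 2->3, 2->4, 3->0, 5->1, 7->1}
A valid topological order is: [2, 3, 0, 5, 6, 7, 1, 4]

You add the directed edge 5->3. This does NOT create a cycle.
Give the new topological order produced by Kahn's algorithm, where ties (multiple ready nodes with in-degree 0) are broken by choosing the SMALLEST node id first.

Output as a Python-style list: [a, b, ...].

Answer: [2, 5, 3, 0, 6, 7, 1, 4]

Derivation:
Old toposort: [2, 3, 0, 5, 6, 7, 1, 4]
Added edge: 5->3
Position of 5 (3) > position of 3 (1). Must reorder: 5 must now come before 3.
Run Kahn's algorithm (break ties by smallest node id):
  initial in-degrees: [1, 2, 0, 2, 2, 0, 1, 0]
  ready (indeg=0): [2, 5, 7]
  pop 2: indeg[3]->1; indeg[4]->1 | ready=[5, 7] | order so far=[2]
  pop 5: indeg[1]->1; indeg[3]->0 | ready=[3, 7] | order so far=[2, 5]
  pop 3: indeg[0]->0 | ready=[0, 7] | order so far=[2, 5, 3]
  pop 0: indeg[6]->0 | ready=[6, 7] | order so far=[2, 5, 3, 0]
  pop 6: no out-edges | ready=[7] | order so far=[2, 5, 3, 0, 6]
  pop 7: indeg[1]->0 | ready=[1] | order so far=[2, 5, 3, 0, 6, 7]
  pop 1: indeg[4]->0 | ready=[4] | order so far=[2, 5, 3, 0, 6, 7, 1]
  pop 4: no out-edges | ready=[] | order so far=[2, 5, 3, 0, 6, 7, 1, 4]
  Result: [2, 5, 3, 0, 6, 7, 1, 4]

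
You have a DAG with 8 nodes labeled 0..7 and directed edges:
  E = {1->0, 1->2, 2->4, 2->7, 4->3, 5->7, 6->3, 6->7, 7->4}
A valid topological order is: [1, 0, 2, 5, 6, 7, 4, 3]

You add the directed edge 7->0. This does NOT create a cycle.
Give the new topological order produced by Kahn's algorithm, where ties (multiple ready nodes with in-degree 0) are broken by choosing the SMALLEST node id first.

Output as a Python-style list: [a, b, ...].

Answer: [1, 2, 5, 6, 7, 0, 4, 3]

Derivation:
Old toposort: [1, 0, 2, 5, 6, 7, 4, 3]
Added edge: 7->0
Position of 7 (5) > position of 0 (1). Must reorder: 7 must now come before 0.
Run Kahn's algorithm (break ties by smallest node id):
  initial in-degrees: [2, 0, 1, 2, 2, 0, 0, 3]
  ready (indeg=0): [1, 5, 6]
  pop 1: indeg[0]->1; indeg[2]->0 | ready=[2, 5, 6] | order so far=[1]
  pop 2: indeg[4]->1; indeg[7]->2 | ready=[5, 6] | order so far=[1, 2]
  pop 5: indeg[7]->1 | ready=[6] | order so far=[1, 2, 5]
  pop 6: indeg[3]->1; indeg[7]->0 | ready=[7] | order so far=[1, 2, 5, 6]
  pop 7: indeg[0]->0; indeg[4]->0 | ready=[0, 4] | order so far=[1, 2, 5, 6, 7]
  pop 0: no out-edges | ready=[4] | order so far=[1, 2, 5, 6, 7, 0]
  pop 4: indeg[3]->0 | ready=[3] | order so far=[1, 2, 5, 6, 7, 0, 4]
  pop 3: no out-edges | ready=[] | order so far=[1, 2, 5, 6, 7, 0, 4, 3]
  Result: [1, 2, 5, 6, 7, 0, 4, 3]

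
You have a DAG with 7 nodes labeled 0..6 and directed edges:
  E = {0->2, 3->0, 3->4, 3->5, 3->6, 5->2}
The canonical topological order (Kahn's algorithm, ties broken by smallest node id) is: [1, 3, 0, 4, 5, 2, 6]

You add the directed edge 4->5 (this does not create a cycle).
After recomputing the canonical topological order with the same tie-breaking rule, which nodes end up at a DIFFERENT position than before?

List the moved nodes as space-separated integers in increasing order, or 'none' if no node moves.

Answer: none

Derivation:
Old toposort: [1, 3, 0, 4, 5, 2, 6]
Added edge 4->5
Recompute Kahn (smallest-id tiebreak):
  initial in-degrees: [1, 0, 2, 0, 1, 2, 1]
  ready (indeg=0): [1, 3]
  pop 1: no out-edges | ready=[3] | order so far=[1]
  pop 3: indeg[0]->0; indeg[4]->0; indeg[5]->1; indeg[6]->0 | ready=[0, 4, 6] | order so far=[1, 3]
  pop 0: indeg[2]->1 | ready=[4, 6] | order so far=[1, 3, 0]
  pop 4: indeg[5]->0 | ready=[5, 6] | order so far=[1, 3, 0, 4]
  pop 5: indeg[2]->0 | ready=[2, 6] | order so far=[1, 3, 0, 4, 5]
  pop 2: no out-edges | ready=[6] | order so far=[1, 3, 0, 4, 5, 2]
  pop 6: no out-edges | ready=[] | order so far=[1, 3, 0, 4, 5, 2, 6]
New canonical toposort: [1, 3, 0, 4, 5, 2, 6]
Compare positions:
  Node 0: index 2 -> 2 (same)
  Node 1: index 0 -> 0 (same)
  Node 2: index 5 -> 5 (same)
  Node 3: index 1 -> 1 (same)
  Node 4: index 3 -> 3 (same)
  Node 5: index 4 -> 4 (same)
  Node 6: index 6 -> 6 (same)
Nodes that changed position: none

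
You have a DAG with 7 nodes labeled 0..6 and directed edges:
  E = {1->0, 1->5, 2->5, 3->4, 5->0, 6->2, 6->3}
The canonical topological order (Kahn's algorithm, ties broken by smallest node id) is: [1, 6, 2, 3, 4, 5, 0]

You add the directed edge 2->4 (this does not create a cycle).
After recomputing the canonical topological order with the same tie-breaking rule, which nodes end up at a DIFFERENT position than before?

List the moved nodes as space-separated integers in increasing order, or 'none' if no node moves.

Old toposort: [1, 6, 2, 3, 4, 5, 0]
Added edge 2->4
Recompute Kahn (smallest-id tiebreak):
  initial in-degrees: [2, 0, 1, 1, 2, 2, 0]
  ready (indeg=0): [1, 6]
  pop 1: indeg[0]->1; indeg[5]->1 | ready=[6] | order so far=[1]
  pop 6: indeg[2]->0; indeg[3]->0 | ready=[2, 3] | order so far=[1, 6]
  pop 2: indeg[4]->1; indeg[5]->0 | ready=[3, 5] | order so far=[1, 6, 2]
  pop 3: indeg[4]->0 | ready=[4, 5] | order so far=[1, 6, 2, 3]
  pop 4: no out-edges | ready=[5] | order so far=[1, 6, 2, 3, 4]
  pop 5: indeg[0]->0 | ready=[0] | order so far=[1, 6, 2, 3, 4, 5]
  pop 0: no out-edges | ready=[] | order so far=[1, 6, 2, 3, 4, 5, 0]
New canonical toposort: [1, 6, 2, 3, 4, 5, 0]
Compare positions:
  Node 0: index 6 -> 6 (same)
  Node 1: index 0 -> 0 (same)
  Node 2: index 2 -> 2 (same)
  Node 3: index 3 -> 3 (same)
  Node 4: index 4 -> 4 (same)
  Node 5: index 5 -> 5 (same)
  Node 6: index 1 -> 1 (same)
Nodes that changed position: none

Answer: none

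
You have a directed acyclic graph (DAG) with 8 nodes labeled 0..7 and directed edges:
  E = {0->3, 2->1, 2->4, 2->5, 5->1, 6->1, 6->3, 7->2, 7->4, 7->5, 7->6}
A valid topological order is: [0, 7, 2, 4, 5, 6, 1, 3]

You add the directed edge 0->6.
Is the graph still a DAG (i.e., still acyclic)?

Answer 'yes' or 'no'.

Given toposort: [0, 7, 2, 4, 5, 6, 1, 3]
Position of 0: index 0; position of 6: index 5
New edge 0->6: forward
Forward edge: respects the existing order. Still a DAG, same toposort still valid.
Still a DAG? yes

Answer: yes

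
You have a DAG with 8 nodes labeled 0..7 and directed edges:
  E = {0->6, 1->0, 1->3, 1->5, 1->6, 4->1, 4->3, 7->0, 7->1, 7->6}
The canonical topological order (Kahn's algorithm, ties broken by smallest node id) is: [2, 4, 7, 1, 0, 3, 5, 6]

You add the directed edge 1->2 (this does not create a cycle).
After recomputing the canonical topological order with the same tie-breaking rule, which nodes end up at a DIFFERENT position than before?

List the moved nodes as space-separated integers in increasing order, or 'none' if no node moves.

Old toposort: [2, 4, 7, 1, 0, 3, 5, 6]
Added edge 1->2
Recompute Kahn (smallest-id tiebreak):
  initial in-degrees: [2, 2, 1, 2, 0, 1, 3, 0]
  ready (indeg=0): [4, 7]
  pop 4: indeg[1]->1; indeg[3]->1 | ready=[7] | order so far=[4]
  pop 7: indeg[0]->1; indeg[1]->0; indeg[6]->2 | ready=[1] | order so far=[4, 7]
  pop 1: indeg[0]->0; indeg[2]->0; indeg[3]->0; indeg[5]->0; indeg[6]->1 | ready=[0, 2, 3, 5] | order so far=[4, 7, 1]
  pop 0: indeg[6]->0 | ready=[2, 3, 5, 6] | order so far=[4, 7, 1, 0]
  pop 2: no out-edges | ready=[3, 5, 6] | order so far=[4, 7, 1, 0, 2]
  pop 3: no out-edges | ready=[5, 6] | order so far=[4, 7, 1, 0, 2, 3]
  pop 5: no out-edges | ready=[6] | order so far=[4, 7, 1, 0, 2, 3, 5]
  pop 6: no out-edges | ready=[] | order so far=[4, 7, 1, 0, 2, 3, 5, 6]
New canonical toposort: [4, 7, 1, 0, 2, 3, 5, 6]
Compare positions:
  Node 0: index 4 -> 3 (moved)
  Node 1: index 3 -> 2 (moved)
  Node 2: index 0 -> 4 (moved)
  Node 3: index 5 -> 5 (same)
  Node 4: index 1 -> 0 (moved)
  Node 5: index 6 -> 6 (same)
  Node 6: index 7 -> 7 (same)
  Node 7: index 2 -> 1 (moved)
Nodes that changed position: 0 1 2 4 7

Answer: 0 1 2 4 7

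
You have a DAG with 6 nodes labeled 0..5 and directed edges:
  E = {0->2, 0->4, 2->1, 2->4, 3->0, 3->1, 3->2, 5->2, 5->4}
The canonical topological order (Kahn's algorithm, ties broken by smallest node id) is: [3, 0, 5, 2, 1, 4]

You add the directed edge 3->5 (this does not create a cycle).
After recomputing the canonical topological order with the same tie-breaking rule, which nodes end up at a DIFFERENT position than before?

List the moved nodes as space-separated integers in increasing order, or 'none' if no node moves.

Answer: none

Derivation:
Old toposort: [3, 0, 5, 2, 1, 4]
Added edge 3->5
Recompute Kahn (smallest-id tiebreak):
  initial in-degrees: [1, 2, 3, 0, 3, 1]
  ready (indeg=0): [3]
  pop 3: indeg[0]->0; indeg[1]->1; indeg[2]->2; indeg[5]->0 | ready=[0, 5] | order so far=[3]
  pop 0: indeg[2]->1; indeg[4]->2 | ready=[5] | order so far=[3, 0]
  pop 5: indeg[2]->0; indeg[4]->1 | ready=[2] | order so far=[3, 0, 5]
  pop 2: indeg[1]->0; indeg[4]->0 | ready=[1, 4] | order so far=[3, 0, 5, 2]
  pop 1: no out-edges | ready=[4] | order so far=[3, 0, 5, 2, 1]
  pop 4: no out-edges | ready=[] | order so far=[3, 0, 5, 2, 1, 4]
New canonical toposort: [3, 0, 5, 2, 1, 4]
Compare positions:
  Node 0: index 1 -> 1 (same)
  Node 1: index 4 -> 4 (same)
  Node 2: index 3 -> 3 (same)
  Node 3: index 0 -> 0 (same)
  Node 4: index 5 -> 5 (same)
  Node 5: index 2 -> 2 (same)
Nodes that changed position: none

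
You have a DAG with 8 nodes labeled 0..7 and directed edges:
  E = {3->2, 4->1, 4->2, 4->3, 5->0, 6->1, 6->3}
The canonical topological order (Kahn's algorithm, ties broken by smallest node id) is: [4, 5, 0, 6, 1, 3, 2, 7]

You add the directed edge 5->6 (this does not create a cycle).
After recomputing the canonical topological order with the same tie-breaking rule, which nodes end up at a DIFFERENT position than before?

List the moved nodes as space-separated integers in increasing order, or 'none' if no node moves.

Answer: none

Derivation:
Old toposort: [4, 5, 0, 6, 1, 3, 2, 7]
Added edge 5->6
Recompute Kahn (smallest-id tiebreak):
  initial in-degrees: [1, 2, 2, 2, 0, 0, 1, 0]
  ready (indeg=0): [4, 5, 7]
  pop 4: indeg[1]->1; indeg[2]->1; indeg[3]->1 | ready=[5, 7] | order so far=[4]
  pop 5: indeg[0]->0; indeg[6]->0 | ready=[0, 6, 7] | order so far=[4, 5]
  pop 0: no out-edges | ready=[6, 7] | order so far=[4, 5, 0]
  pop 6: indeg[1]->0; indeg[3]->0 | ready=[1, 3, 7] | order so far=[4, 5, 0, 6]
  pop 1: no out-edges | ready=[3, 7] | order so far=[4, 5, 0, 6, 1]
  pop 3: indeg[2]->0 | ready=[2, 7] | order so far=[4, 5, 0, 6, 1, 3]
  pop 2: no out-edges | ready=[7] | order so far=[4, 5, 0, 6, 1, 3, 2]
  pop 7: no out-edges | ready=[] | order so far=[4, 5, 0, 6, 1, 3, 2, 7]
New canonical toposort: [4, 5, 0, 6, 1, 3, 2, 7]
Compare positions:
  Node 0: index 2 -> 2 (same)
  Node 1: index 4 -> 4 (same)
  Node 2: index 6 -> 6 (same)
  Node 3: index 5 -> 5 (same)
  Node 4: index 0 -> 0 (same)
  Node 5: index 1 -> 1 (same)
  Node 6: index 3 -> 3 (same)
  Node 7: index 7 -> 7 (same)
Nodes that changed position: none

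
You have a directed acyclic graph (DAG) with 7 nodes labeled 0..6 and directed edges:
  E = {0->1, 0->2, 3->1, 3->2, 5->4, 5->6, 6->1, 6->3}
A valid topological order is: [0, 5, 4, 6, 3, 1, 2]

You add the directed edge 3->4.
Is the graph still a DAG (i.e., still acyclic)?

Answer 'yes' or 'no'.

Given toposort: [0, 5, 4, 6, 3, 1, 2]
Position of 3: index 4; position of 4: index 2
New edge 3->4: backward (u after v in old order)
Backward edge: old toposort is now invalid. Check if this creates a cycle.
Does 4 already reach 3? Reachable from 4: [4]. NO -> still a DAG (reorder needed).
Still a DAG? yes

Answer: yes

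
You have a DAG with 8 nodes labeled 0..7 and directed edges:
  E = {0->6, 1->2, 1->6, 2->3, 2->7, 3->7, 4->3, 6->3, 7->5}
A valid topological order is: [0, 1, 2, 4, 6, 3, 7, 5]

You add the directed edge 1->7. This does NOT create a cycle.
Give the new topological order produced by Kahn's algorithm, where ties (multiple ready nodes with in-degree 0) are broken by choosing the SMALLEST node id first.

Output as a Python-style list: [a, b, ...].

Old toposort: [0, 1, 2, 4, 6, 3, 7, 5]
Added edge: 1->7
Position of 1 (1) < position of 7 (6). Old order still valid.
Run Kahn's algorithm (break ties by smallest node id):
  initial in-degrees: [0, 0, 1, 3, 0, 1, 2, 3]
  ready (indeg=0): [0, 1, 4]
  pop 0: indeg[6]->1 | ready=[1, 4] | order so far=[0]
  pop 1: indeg[2]->0; indeg[6]->0; indeg[7]->2 | ready=[2, 4, 6] | order so far=[0, 1]
  pop 2: indeg[3]->2; indeg[7]->1 | ready=[4, 6] | order so far=[0, 1, 2]
  pop 4: indeg[3]->1 | ready=[6] | order so far=[0, 1, 2, 4]
  pop 6: indeg[3]->0 | ready=[3] | order so far=[0, 1, 2, 4, 6]
  pop 3: indeg[7]->0 | ready=[7] | order so far=[0, 1, 2, 4, 6, 3]
  pop 7: indeg[5]->0 | ready=[5] | order so far=[0, 1, 2, 4, 6, 3, 7]
  pop 5: no out-edges | ready=[] | order so far=[0, 1, 2, 4, 6, 3, 7, 5]
  Result: [0, 1, 2, 4, 6, 3, 7, 5]

Answer: [0, 1, 2, 4, 6, 3, 7, 5]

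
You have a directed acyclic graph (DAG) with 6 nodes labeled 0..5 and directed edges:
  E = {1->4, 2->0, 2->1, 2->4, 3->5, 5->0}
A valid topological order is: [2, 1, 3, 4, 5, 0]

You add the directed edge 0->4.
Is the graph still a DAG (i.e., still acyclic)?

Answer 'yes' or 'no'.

Given toposort: [2, 1, 3, 4, 5, 0]
Position of 0: index 5; position of 4: index 3
New edge 0->4: backward (u after v in old order)
Backward edge: old toposort is now invalid. Check if this creates a cycle.
Does 4 already reach 0? Reachable from 4: [4]. NO -> still a DAG (reorder needed).
Still a DAG? yes

Answer: yes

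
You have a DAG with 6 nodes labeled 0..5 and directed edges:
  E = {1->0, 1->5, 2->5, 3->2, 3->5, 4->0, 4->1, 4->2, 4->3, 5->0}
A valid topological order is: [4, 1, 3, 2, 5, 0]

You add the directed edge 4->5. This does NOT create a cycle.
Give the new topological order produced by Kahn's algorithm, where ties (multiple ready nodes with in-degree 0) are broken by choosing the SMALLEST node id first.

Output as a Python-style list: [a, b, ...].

Answer: [4, 1, 3, 2, 5, 0]

Derivation:
Old toposort: [4, 1, 3, 2, 5, 0]
Added edge: 4->5
Position of 4 (0) < position of 5 (4). Old order still valid.
Run Kahn's algorithm (break ties by smallest node id):
  initial in-degrees: [3, 1, 2, 1, 0, 4]
  ready (indeg=0): [4]
  pop 4: indeg[0]->2; indeg[1]->0; indeg[2]->1; indeg[3]->0; indeg[5]->3 | ready=[1, 3] | order so far=[4]
  pop 1: indeg[0]->1; indeg[5]->2 | ready=[3] | order so far=[4, 1]
  pop 3: indeg[2]->0; indeg[5]->1 | ready=[2] | order so far=[4, 1, 3]
  pop 2: indeg[5]->0 | ready=[5] | order so far=[4, 1, 3, 2]
  pop 5: indeg[0]->0 | ready=[0] | order so far=[4, 1, 3, 2, 5]
  pop 0: no out-edges | ready=[] | order so far=[4, 1, 3, 2, 5, 0]
  Result: [4, 1, 3, 2, 5, 0]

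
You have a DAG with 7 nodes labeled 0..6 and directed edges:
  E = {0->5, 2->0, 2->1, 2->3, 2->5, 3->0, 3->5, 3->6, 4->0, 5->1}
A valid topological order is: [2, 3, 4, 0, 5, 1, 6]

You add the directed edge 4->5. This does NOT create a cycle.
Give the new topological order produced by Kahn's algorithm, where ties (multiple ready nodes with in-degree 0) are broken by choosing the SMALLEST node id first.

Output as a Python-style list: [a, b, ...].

Answer: [2, 3, 4, 0, 5, 1, 6]

Derivation:
Old toposort: [2, 3, 4, 0, 5, 1, 6]
Added edge: 4->5
Position of 4 (2) < position of 5 (4). Old order still valid.
Run Kahn's algorithm (break ties by smallest node id):
  initial in-degrees: [3, 2, 0, 1, 0, 4, 1]
  ready (indeg=0): [2, 4]
  pop 2: indeg[0]->2; indeg[1]->1; indeg[3]->0; indeg[5]->3 | ready=[3, 4] | order so far=[2]
  pop 3: indeg[0]->1; indeg[5]->2; indeg[6]->0 | ready=[4, 6] | order so far=[2, 3]
  pop 4: indeg[0]->0; indeg[5]->1 | ready=[0, 6] | order so far=[2, 3, 4]
  pop 0: indeg[5]->0 | ready=[5, 6] | order so far=[2, 3, 4, 0]
  pop 5: indeg[1]->0 | ready=[1, 6] | order so far=[2, 3, 4, 0, 5]
  pop 1: no out-edges | ready=[6] | order so far=[2, 3, 4, 0, 5, 1]
  pop 6: no out-edges | ready=[] | order so far=[2, 3, 4, 0, 5, 1, 6]
  Result: [2, 3, 4, 0, 5, 1, 6]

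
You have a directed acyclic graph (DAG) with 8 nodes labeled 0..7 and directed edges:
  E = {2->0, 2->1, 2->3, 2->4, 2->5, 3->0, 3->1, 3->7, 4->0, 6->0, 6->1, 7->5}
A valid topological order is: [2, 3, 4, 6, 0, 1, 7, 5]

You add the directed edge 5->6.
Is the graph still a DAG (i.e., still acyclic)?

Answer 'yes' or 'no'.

Given toposort: [2, 3, 4, 6, 0, 1, 7, 5]
Position of 5: index 7; position of 6: index 3
New edge 5->6: backward (u after v in old order)
Backward edge: old toposort is now invalid. Check if this creates a cycle.
Does 6 already reach 5? Reachable from 6: [0, 1, 6]. NO -> still a DAG (reorder needed).
Still a DAG? yes

Answer: yes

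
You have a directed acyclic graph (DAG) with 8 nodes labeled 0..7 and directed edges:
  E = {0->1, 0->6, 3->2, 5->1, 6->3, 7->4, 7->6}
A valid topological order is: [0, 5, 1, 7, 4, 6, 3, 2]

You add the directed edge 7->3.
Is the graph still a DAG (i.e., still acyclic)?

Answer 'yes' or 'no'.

Answer: yes

Derivation:
Given toposort: [0, 5, 1, 7, 4, 6, 3, 2]
Position of 7: index 3; position of 3: index 6
New edge 7->3: forward
Forward edge: respects the existing order. Still a DAG, same toposort still valid.
Still a DAG? yes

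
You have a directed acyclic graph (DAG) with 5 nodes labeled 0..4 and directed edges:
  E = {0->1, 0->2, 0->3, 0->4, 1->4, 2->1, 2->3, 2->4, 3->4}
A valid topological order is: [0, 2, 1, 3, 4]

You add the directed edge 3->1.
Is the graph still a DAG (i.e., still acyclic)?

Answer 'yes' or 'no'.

Answer: yes

Derivation:
Given toposort: [0, 2, 1, 3, 4]
Position of 3: index 3; position of 1: index 2
New edge 3->1: backward (u after v in old order)
Backward edge: old toposort is now invalid. Check if this creates a cycle.
Does 1 already reach 3? Reachable from 1: [1, 4]. NO -> still a DAG (reorder needed).
Still a DAG? yes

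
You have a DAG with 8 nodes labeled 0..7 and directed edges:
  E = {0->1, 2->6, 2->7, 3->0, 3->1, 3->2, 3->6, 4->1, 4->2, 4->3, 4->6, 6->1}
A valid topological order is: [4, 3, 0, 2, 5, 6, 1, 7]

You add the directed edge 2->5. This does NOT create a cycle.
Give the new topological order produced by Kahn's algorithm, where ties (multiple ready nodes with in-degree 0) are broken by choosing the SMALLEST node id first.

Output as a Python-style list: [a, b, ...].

Old toposort: [4, 3, 0, 2, 5, 6, 1, 7]
Added edge: 2->5
Position of 2 (3) < position of 5 (4). Old order still valid.
Run Kahn's algorithm (break ties by smallest node id):
  initial in-degrees: [1, 4, 2, 1, 0, 1, 3, 1]
  ready (indeg=0): [4]
  pop 4: indeg[1]->3; indeg[2]->1; indeg[3]->0; indeg[6]->2 | ready=[3] | order so far=[4]
  pop 3: indeg[0]->0; indeg[1]->2; indeg[2]->0; indeg[6]->1 | ready=[0, 2] | order so far=[4, 3]
  pop 0: indeg[1]->1 | ready=[2] | order so far=[4, 3, 0]
  pop 2: indeg[5]->0; indeg[6]->0; indeg[7]->0 | ready=[5, 6, 7] | order so far=[4, 3, 0, 2]
  pop 5: no out-edges | ready=[6, 7] | order so far=[4, 3, 0, 2, 5]
  pop 6: indeg[1]->0 | ready=[1, 7] | order so far=[4, 3, 0, 2, 5, 6]
  pop 1: no out-edges | ready=[7] | order so far=[4, 3, 0, 2, 5, 6, 1]
  pop 7: no out-edges | ready=[] | order so far=[4, 3, 0, 2, 5, 6, 1, 7]
  Result: [4, 3, 0, 2, 5, 6, 1, 7]

Answer: [4, 3, 0, 2, 5, 6, 1, 7]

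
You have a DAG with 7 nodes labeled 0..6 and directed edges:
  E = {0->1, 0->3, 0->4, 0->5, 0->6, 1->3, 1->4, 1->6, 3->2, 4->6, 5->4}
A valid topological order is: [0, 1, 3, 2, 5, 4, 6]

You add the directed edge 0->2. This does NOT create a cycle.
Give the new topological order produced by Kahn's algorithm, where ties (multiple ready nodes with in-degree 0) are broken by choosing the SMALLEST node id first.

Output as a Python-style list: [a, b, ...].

Old toposort: [0, 1, 3, 2, 5, 4, 6]
Added edge: 0->2
Position of 0 (0) < position of 2 (3). Old order still valid.
Run Kahn's algorithm (break ties by smallest node id):
  initial in-degrees: [0, 1, 2, 2, 3, 1, 3]
  ready (indeg=0): [0]
  pop 0: indeg[1]->0; indeg[2]->1; indeg[3]->1; indeg[4]->2; indeg[5]->0; indeg[6]->2 | ready=[1, 5] | order so far=[0]
  pop 1: indeg[3]->0; indeg[4]->1; indeg[6]->1 | ready=[3, 5] | order so far=[0, 1]
  pop 3: indeg[2]->0 | ready=[2, 5] | order so far=[0, 1, 3]
  pop 2: no out-edges | ready=[5] | order so far=[0, 1, 3, 2]
  pop 5: indeg[4]->0 | ready=[4] | order so far=[0, 1, 3, 2, 5]
  pop 4: indeg[6]->0 | ready=[6] | order so far=[0, 1, 3, 2, 5, 4]
  pop 6: no out-edges | ready=[] | order so far=[0, 1, 3, 2, 5, 4, 6]
  Result: [0, 1, 3, 2, 5, 4, 6]

Answer: [0, 1, 3, 2, 5, 4, 6]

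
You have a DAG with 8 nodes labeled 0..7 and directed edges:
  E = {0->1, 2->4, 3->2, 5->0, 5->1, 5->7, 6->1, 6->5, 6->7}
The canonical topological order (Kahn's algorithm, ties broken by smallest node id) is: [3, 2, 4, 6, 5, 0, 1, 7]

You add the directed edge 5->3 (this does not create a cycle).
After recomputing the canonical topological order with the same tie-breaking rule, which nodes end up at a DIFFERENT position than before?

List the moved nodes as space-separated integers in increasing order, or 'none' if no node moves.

Old toposort: [3, 2, 4, 6, 5, 0, 1, 7]
Added edge 5->3
Recompute Kahn (smallest-id tiebreak):
  initial in-degrees: [1, 3, 1, 1, 1, 1, 0, 2]
  ready (indeg=0): [6]
  pop 6: indeg[1]->2; indeg[5]->0; indeg[7]->1 | ready=[5] | order so far=[6]
  pop 5: indeg[0]->0; indeg[1]->1; indeg[3]->0; indeg[7]->0 | ready=[0, 3, 7] | order so far=[6, 5]
  pop 0: indeg[1]->0 | ready=[1, 3, 7] | order so far=[6, 5, 0]
  pop 1: no out-edges | ready=[3, 7] | order so far=[6, 5, 0, 1]
  pop 3: indeg[2]->0 | ready=[2, 7] | order so far=[6, 5, 0, 1, 3]
  pop 2: indeg[4]->0 | ready=[4, 7] | order so far=[6, 5, 0, 1, 3, 2]
  pop 4: no out-edges | ready=[7] | order so far=[6, 5, 0, 1, 3, 2, 4]
  pop 7: no out-edges | ready=[] | order so far=[6, 5, 0, 1, 3, 2, 4, 7]
New canonical toposort: [6, 5, 0, 1, 3, 2, 4, 7]
Compare positions:
  Node 0: index 5 -> 2 (moved)
  Node 1: index 6 -> 3 (moved)
  Node 2: index 1 -> 5 (moved)
  Node 3: index 0 -> 4 (moved)
  Node 4: index 2 -> 6 (moved)
  Node 5: index 4 -> 1 (moved)
  Node 6: index 3 -> 0 (moved)
  Node 7: index 7 -> 7 (same)
Nodes that changed position: 0 1 2 3 4 5 6

Answer: 0 1 2 3 4 5 6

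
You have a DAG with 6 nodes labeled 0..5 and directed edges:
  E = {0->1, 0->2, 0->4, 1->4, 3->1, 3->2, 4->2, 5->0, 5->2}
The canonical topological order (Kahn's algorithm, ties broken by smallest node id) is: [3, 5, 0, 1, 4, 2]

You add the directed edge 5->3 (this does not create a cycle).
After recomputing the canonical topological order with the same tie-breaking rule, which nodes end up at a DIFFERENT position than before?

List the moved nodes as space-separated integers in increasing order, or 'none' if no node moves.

Old toposort: [3, 5, 0, 1, 4, 2]
Added edge 5->3
Recompute Kahn (smallest-id tiebreak):
  initial in-degrees: [1, 2, 4, 1, 2, 0]
  ready (indeg=0): [5]
  pop 5: indeg[0]->0; indeg[2]->3; indeg[3]->0 | ready=[0, 3] | order so far=[5]
  pop 0: indeg[1]->1; indeg[2]->2; indeg[4]->1 | ready=[3] | order so far=[5, 0]
  pop 3: indeg[1]->0; indeg[2]->1 | ready=[1] | order so far=[5, 0, 3]
  pop 1: indeg[4]->0 | ready=[4] | order so far=[5, 0, 3, 1]
  pop 4: indeg[2]->0 | ready=[2] | order so far=[5, 0, 3, 1, 4]
  pop 2: no out-edges | ready=[] | order so far=[5, 0, 3, 1, 4, 2]
New canonical toposort: [5, 0, 3, 1, 4, 2]
Compare positions:
  Node 0: index 2 -> 1 (moved)
  Node 1: index 3 -> 3 (same)
  Node 2: index 5 -> 5 (same)
  Node 3: index 0 -> 2 (moved)
  Node 4: index 4 -> 4 (same)
  Node 5: index 1 -> 0 (moved)
Nodes that changed position: 0 3 5

Answer: 0 3 5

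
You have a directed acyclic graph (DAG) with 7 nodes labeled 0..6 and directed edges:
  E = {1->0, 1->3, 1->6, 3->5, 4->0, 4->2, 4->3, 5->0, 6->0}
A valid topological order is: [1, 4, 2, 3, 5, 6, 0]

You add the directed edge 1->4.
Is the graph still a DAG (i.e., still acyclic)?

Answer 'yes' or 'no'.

Answer: yes

Derivation:
Given toposort: [1, 4, 2, 3, 5, 6, 0]
Position of 1: index 0; position of 4: index 1
New edge 1->4: forward
Forward edge: respects the existing order. Still a DAG, same toposort still valid.
Still a DAG? yes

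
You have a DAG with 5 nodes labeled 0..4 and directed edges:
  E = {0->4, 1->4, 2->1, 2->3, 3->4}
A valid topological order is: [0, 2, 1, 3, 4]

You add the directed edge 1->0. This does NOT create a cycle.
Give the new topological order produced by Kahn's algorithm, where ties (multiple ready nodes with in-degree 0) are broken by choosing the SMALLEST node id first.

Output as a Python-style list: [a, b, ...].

Old toposort: [0, 2, 1, 3, 4]
Added edge: 1->0
Position of 1 (2) > position of 0 (0). Must reorder: 1 must now come before 0.
Run Kahn's algorithm (break ties by smallest node id):
  initial in-degrees: [1, 1, 0, 1, 3]
  ready (indeg=0): [2]
  pop 2: indeg[1]->0; indeg[3]->0 | ready=[1, 3] | order so far=[2]
  pop 1: indeg[0]->0; indeg[4]->2 | ready=[0, 3] | order so far=[2, 1]
  pop 0: indeg[4]->1 | ready=[3] | order so far=[2, 1, 0]
  pop 3: indeg[4]->0 | ready=[4] | order so far=[2, 1, 0, 3]
  pop 4: no out-edges | ready=[] | order so far=[2, 1, 0, 3, 4]
  Result: [2, 1, 0, 3, 4]

Answer: [2, 1, 0, 3, 4]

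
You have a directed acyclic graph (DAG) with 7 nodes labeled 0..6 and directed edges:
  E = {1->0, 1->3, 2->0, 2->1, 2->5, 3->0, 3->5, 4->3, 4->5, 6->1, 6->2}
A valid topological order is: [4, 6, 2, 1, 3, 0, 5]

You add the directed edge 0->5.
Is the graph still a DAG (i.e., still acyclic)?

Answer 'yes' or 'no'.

Answer: yes

Derivation:
Given toposort: [4, 6, 2, 1, 3, 0, 5]
Position of 0: index 5; position of 5: index 6
New edge 0->5: forward
Forward edge: respects the existing order. Still a DAG, same toposort still valid.
Still a DAG? yes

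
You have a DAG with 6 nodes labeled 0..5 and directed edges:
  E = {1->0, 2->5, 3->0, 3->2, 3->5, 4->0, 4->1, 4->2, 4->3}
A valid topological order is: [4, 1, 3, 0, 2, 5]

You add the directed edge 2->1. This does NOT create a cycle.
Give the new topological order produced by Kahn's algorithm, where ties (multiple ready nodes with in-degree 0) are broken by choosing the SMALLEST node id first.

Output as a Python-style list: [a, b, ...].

Answer: [4, 3, 2, 1, 0, 5]

Derivation:
Old toposort: [4, 1, 3, 0, 2, 5]
Added edge: 2->1
Position of 2 (4) > position of 1 (1). Must reorder: 2 must now come before 1.
Run Kahn's algorithm (break ties by smallest node id):
  initial in-degrees: [3, 2, 2, 1, 0, 2]
  ready (indeg=0): [4]
  pop 4: indeg[0]->2; indeg[1]->1; indeg[2]->1; indeg[3]->0 | ready=[3] | order so far=[4]
  pop 3: indeg[0]->1; indeg[2]->0; indeg[5]->1 | ready=[2] | order so far=[4, 3]
  pop 2: indeg[1]->0; indeg[5]->0 | ready=[1, 5] | order so far=[4, 3, 2]
  pop 1: indeg[0]->0 | ready=[0, 5] | order so far=[4, 3, 2, 1]
  pop 0: no out-edges | ready=[5] | order so far=[4, 3, 2, 1, 0]
  pop 5: no out-edges | ready=[] | order so far=[4, 3, 2, 1, 0, 5]
  Result: [4, 3, 2, 1, 0, 5]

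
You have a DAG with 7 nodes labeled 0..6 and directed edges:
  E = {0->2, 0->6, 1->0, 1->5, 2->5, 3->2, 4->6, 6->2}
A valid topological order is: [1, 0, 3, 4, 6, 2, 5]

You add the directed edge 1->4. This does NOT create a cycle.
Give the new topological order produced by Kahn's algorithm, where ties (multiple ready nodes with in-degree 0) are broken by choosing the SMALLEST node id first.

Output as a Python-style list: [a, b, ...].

Answer: [1, 0, 3, 4, 6, 2, 5]

Derivation:
Old toposort: [1, 0, 3, 4, 6, 2, 5]
Added edge: 1->4
Position of 1 (0) < position of 4 (3). Old order still valid.
Run Kahn's algorithm (break ties by smallest node id):
  initial in-degrees: [1, 0, 3, 0, 1, 2, 2]
  ready (indeg=0): [1, 3]
  pop 1: indeg[0]->0; indeg[4]->0; indeg[5]->1 | ready=[0, 3, 4] | order so far=[1]
  pop 0: indeg[2]->2; indeg[6]->1 | ready=[3, 4] | order so far=[1, 0]
  pop 3: indeg[2]->1 | ready=[4] | order so far=[1, 0, 3]
  pop 4: indeg[6]->0 | ready=[6] | order so far=[1, 0, 3, 4]
  pop 6: indeg[2]->0 | ready=[2] | order so far=[1, 0, 3, 4, 6]
  pop 2: indeg[5]->0 | ready=[5] | order so far=[1, 0, 3, 4, 6, 2]
  pop 5: no out-edges | ready=[] | order so far=[1, 0, 3, 4, 6, 2, 5]
  Result: [1, 0, 3, 4, 6, 2, 5]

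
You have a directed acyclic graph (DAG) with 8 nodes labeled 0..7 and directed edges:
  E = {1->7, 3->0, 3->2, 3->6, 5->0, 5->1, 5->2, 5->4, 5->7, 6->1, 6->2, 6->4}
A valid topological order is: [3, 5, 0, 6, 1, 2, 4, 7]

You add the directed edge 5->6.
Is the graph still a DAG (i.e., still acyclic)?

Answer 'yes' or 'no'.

Answer: yes

Derivation:
Given toposort: [3, 5, 0, 6, 1, 2, 4, 7]
Position of 5: index 1; position of 6: index 3
New edge 5->6: forward
Forward edge: respects the existing order. Still a DAG, same toposort still valid.
Still a DAG? yes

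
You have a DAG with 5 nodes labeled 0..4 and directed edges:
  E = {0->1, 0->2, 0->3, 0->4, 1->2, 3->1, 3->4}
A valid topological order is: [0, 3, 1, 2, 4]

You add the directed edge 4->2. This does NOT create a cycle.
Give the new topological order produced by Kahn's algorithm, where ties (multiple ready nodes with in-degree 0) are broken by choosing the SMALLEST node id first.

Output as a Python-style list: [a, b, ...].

Old toposort: [0, 3, 1, 2, 4]
Added edge: 4->2
Position of 4 (4) > position of 2 (3). Must reorder: 4 must now come before 2.
Run Kahn's algorithm (break ties by smallest node id):
  initial in-degrees: [0, 2, 3, 1, 2]
  ready (indeg=0): [0]
  pop 0: indeg[1]->1; indeg[2]->2; indeg[3]->0; indeg[4]->1 | ready=[3] | order so far=[0]
  pop 3: indeg[1]->0; indeg[4]->0 | ready=[1, 4] | order so far=[0, 3]
  pop 1: indeg[2]->1 | ready=[4] | order so far=[0, 3, 1]
  pop 4: indeg[2]->0 | ready=[2] | order so far=[0, 3, 1, 4]
  pop 2: no out-edges | ready=[] | order so far=[0, 3, 1, 4, 2]
  Result: [0, 3, 1, 4, 2]

Answer: [0, 3, 1, 4, 2]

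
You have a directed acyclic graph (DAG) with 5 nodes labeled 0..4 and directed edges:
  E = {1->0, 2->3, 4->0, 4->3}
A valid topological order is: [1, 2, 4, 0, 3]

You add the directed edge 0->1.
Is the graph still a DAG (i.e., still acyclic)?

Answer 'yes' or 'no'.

Given toposort: [1, 2, 4, 0, 3]
Position of 0: index 3; position of 1: index 0
New edge 0->1: backward (u after v in old order)
Backward edge: old toposort is now invalid. Check if this creates a cycle.
Does 1 already reach 0? Reachable from 1: [0, 1]. YES -> cycle!
Still a DAG? no

Answer: no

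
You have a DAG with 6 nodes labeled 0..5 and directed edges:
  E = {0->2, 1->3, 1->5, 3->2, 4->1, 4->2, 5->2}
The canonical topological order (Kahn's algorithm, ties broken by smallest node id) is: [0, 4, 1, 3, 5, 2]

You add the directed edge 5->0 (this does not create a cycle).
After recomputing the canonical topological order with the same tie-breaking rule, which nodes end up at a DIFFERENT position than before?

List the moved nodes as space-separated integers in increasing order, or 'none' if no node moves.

Old toposort: [0, 4, 1, 3, 5, 2]
Added edge 5->0
Recompute Kahn (smallest-id tiebreak):
  initial in-degrees: [1, 1, 4, 1, 0, 1]
  ready (indeg=0): [4]
  pop 4: indeg[1]->0; indeg[2]->3 | ready=[1] | order so far=[4]
  pop 1: indeg[3]->0; indeg[5]->0 | ready=[3, 5] | order so far=[4, 1]
  pop 3: indeg[2]->2 | ready=[5] | order so far=[4, 1, 3]
  pop 5: indeg[0]->0; indeg[2]->1 | ready=[0] | order so far=[4, 1, 3, 5]
  pop 0: indeg[2]->0 | ready=[2] | order so far=[4, 1, 3, 5, 0]
  pop 2: no out-edges | ready=[] | order so far=[4, 1, 3, 5, 0, 2]
New canonical toposort: [4, 1, 3, 5, 0, 2]
Compare positions:
  Node 0: index 0 -> 4 (moved)
  Node 1: index 2 -> 1 (moved)
  Node 2: index 5 -> 5 (same)
  Node 3: index 3 -> 2 (moved)
  Node 4: index 1 -> 0 (moved)
  Node 5: index 4 -> 3 (moved)
Nodes that changed position: 0 1 3 4 5

Answer: 0 1 3 4 5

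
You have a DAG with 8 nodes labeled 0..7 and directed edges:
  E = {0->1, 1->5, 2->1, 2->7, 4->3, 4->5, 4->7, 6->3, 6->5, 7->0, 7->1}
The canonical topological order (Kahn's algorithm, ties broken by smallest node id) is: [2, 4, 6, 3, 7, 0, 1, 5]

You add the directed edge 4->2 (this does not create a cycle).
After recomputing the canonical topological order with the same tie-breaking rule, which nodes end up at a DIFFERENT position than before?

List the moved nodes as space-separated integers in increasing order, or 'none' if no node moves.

Old toposort: [2, 4, 6, 3, 7, 0, 1, 5]
Added edge 4->2
Recompute Kahn (smallest-id tiebreak):
  initial in-degrees: [1, 3, 1, 2, 0, 3, 0, 2]
  ready (indeg=0): [4, 6]
  pop 4: indeg[2]->0; indeg[3]->1; indeg[5]->2; indeg[7]->1 | ready=[2, 6] | order so far=[4]
  pop 2: indeg[1]->2; indeg[7]->0 | ready=[6, 7] | order so far=[4, 2]
  pop 6: indeg[3]->0; indeg[5]->1 | ready=[3, 7] | order so far=[4, 2, 6]
  pop 3: no out-edges | ready=[7] | order so far=[4, 2, 6, 3]
  pop 7: indeg[0]->0; indeg[1]->1 | ready=[0] | order so far=[4, 2, 6, 3, 7]
  pop 0: indeg[1]->0 | ready=[1] | order so far=[4, 2, 6, 3, 7, 0]
  pop 1: indeg[5]->0 | ready=[5] | order so far=[4, 2, 6, 3, 7, 0, 1]
  pop 5: no out-edges | ready=[] | order so far=[4, 2, 6, 3, 7, 0, 1, 5]
New canonical toposort: [4, 2, 6, 3, 7, 0, 1, 5]
Compare positions:
  Node 0: index 5 -> 5 (same)
  Node 1: index 6 -> 6 (same)
  Node 2: index 0 -> 1 (moved)
  Node 3: index 3 -> 3 (same)
  Node 4: index 1 -> 0 (moved)
  Node 5: index 7 -> 7 (same)
  Node 6: index 2 -> 2 (same)
  Node 7: index 4 -> 4 (same)
Nodes that changed position: 2 4

Answer: 2 4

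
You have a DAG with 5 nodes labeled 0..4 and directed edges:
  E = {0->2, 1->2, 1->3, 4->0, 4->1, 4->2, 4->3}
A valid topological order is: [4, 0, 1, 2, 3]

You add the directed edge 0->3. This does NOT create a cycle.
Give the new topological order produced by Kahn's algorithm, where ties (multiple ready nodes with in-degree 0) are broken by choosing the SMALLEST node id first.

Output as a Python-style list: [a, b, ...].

Old toposort: [4, 0, 1, 2, 3]
Added edge: 0->3
Position of 0 (1) < position of 3 (4). Old order still valid.
Run Kahn's algorithm (break ties by smallest node id):
  initial in-degrees: [1, 1, 3, 3, 0]
  ready (indeg=0): [4]
  pop 4: indeg[0]->0; indeg[1]->0; indeg[2]->2; indeg[3]->2 | ready=[0, 1] | order so far=[4]
  pop 0: indeg[2]->1; indeg[3]->1 | ready=[1] | order so far=[4, 0]
  pop 1: indeg[2]->0; indeg[3]->0 | ready=[2, 3] | order so far=[4, 0, 1]
  pop 2: no out-edges | ready=[3] | order so far=[4, 0, 1, 2]
  pop 3: no out-edges | ready=[] | order so far=[4, 0, 1, 2, 3]
  Result: [4, 0, 1, 2, 3]

Answer: [4, 0, 1, 2, 3]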